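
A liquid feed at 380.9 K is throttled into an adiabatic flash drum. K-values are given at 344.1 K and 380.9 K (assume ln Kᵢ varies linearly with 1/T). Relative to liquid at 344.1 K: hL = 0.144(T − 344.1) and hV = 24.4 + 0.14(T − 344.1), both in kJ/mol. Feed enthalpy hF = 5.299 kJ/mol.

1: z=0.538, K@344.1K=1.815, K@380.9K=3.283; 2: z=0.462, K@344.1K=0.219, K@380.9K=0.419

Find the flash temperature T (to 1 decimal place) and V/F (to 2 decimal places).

Adiabatic flash: solve Rachford–Rice at each trial T, then check hF = ψ·hV(T) + (1−ψ)·hL(T).
  T = 344.1 K: K = (1.815, 0.219), RR gives ψ = 0.122, H_out = 2.977 kJ/mol
  T = 380.9 K: K = (3.283, 0.419), RR gives ψ = 0.724, H_out = 22.849 kJ/mol
  T = 362.5 K: K = (2.478, 0.308), RR gives ψ = 0.465, H_out = 13.957 kJ/mol
  T = 353.3 K: K = (2.129, 0.261), RR gives ψ = 0.319, H_out = 9.091 kJ/mol
  T = 348.7 K: K = (1.968, 0.239), RR gives ψ = 0.230, H_out = 6.269 kJ/mol
  T = 346.4 K: K = (1.890, 0.229), RR gives ψ = 0.179, H_out = 4.696 kJ/mol
Linear interpolation between T = 346.4 (H_out = 4.696) and T = 348.7 (H_out = 6.269) on hF = 5.299 gives T ≈ 347.3 K, at which ψ = 0.20.

T = 347.3 K, V/F = 0.20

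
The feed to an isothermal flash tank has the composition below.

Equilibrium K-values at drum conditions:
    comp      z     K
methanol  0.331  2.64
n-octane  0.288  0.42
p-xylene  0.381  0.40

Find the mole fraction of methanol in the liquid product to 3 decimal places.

x_methanol = 0.265

Material balance + equilibrium reduce to Σ zᵢ(Kᵢ−1)/(1+β(Kᵢ−1)) = 0.
g(0) = ΣzᵢKᵢ − 1 = 0.147 and g(1) = 1 − Σzᵢ/Kᵢ = -0.764, so a root lies in (0, 1).
Iterate (Newton) starting at β = 0.31:
  β = 0.310: g = -0.1246, g' = -0.742 → β = 0.142
  β = 0.142: g = 0.0083, g' = -0.865 → β = 0.152
Converged at β = 0.152.
Compositions from xᵢ = zᵢ/(1+β(Kᵢ−1)), yᵢ = Kᵢxᵢ:
  methanol: x = 0.265, y = 0.700
  n-octane: x = 0.316, y = 0.133
  p-xylene: x = 0.419, y = 0.168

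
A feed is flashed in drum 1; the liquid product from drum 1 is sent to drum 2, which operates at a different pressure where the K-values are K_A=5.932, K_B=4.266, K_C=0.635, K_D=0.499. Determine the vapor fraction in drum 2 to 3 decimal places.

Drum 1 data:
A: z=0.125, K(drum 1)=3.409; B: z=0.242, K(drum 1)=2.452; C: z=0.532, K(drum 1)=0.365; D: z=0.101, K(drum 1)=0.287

V/F (drum 2) = 0.498

Drum 1:
Material balance + equilibrium reduce to Σ zᵢ(Kᵢ−1)/(1+ψ₁(Kᵢ−1)) = 0.
g(0) = ΣzᵢKᵢ − 1 = 0.243 and g(1) = 1 − Σzᵢ/Kᵢ = -0.945, so a root lies in (0, 1).
Newton iteration, ψ₁⁰ = 0.5:
  ψ₁ = 0.500: g = -0.2667, g' = -0.905 → ψ₁ = 0.205
Converged at ψ₁ = 0.205.
Drum-1 compositions:
  A: x = 0.084, y = 0.285
  B: x = 0.187, y = 0.457
  C: x = 0.611, y = 0.223
  D: x = 0.118, y = 0.034
Drum-2 feed = drum-1 liquid: z₂ = (0.0837, 0.1866, 0.6115, 0.1183).
Drum 2:
Newton–Raphson from ψ₂ = 0.52:
  ψ₂ = 0.520: g = -0.0139, g' = -0.612 → ψ₂ = 0.497
  ψ₂ = 0.497: g = 0.0002, g' = -0.634 → ψ₂ = 0.498
Converged at ψ₂ = 0.498.
  A: x = 0.024, y = 0.144
  B: x = 0.071, y = 0.303
  C: x = 0.747, y = 0.474
  D: x = 0.158, y = 0.079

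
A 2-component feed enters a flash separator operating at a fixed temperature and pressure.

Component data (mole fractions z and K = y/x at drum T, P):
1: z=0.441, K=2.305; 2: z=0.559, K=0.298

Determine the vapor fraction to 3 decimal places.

ψ = 0.200

Rachford–Rice: g(ψ) = Σ zᵢ(Kᵢ−1)/(1+ψ(Kᵢ−1)) = 0.
Check two-phase: ΣzᵢKᵢ = 1.183 > 1 and Σzᵢ/Kᵢ = 2.067 > 1, so g(0) = 0.183 > 0 and g(1) = -1.067 < 0.
Binary case is linear: z₁(K₁−1)(1+ψ(K₂−1)) + z₂(K₂−1)(1+ψ(K₁−1)) = 0
⇒ ψ = [z₁(K₁−1)+z₂(K₂−1)] / [−(K₁−1)(K₂−1)] = 0.1831/0.9161 = 0.200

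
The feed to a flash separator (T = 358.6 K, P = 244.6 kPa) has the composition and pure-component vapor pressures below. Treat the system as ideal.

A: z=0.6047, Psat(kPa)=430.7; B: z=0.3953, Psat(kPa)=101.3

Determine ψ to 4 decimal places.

Raoult's law: Kᵢ = Pᵢˢᵃᵗ/P = Pᵢˢᵃᵗ/244.6.
  K_A = 430.7/244.6 = 1.760834, K_B = 101.3/244.6 = 0.414146
Rachford–Rice: g(ψ) = Σ zᵢ(Kᵢ−1)/(1+ψ(Kᵢ−1)) = 0.
g(0) = ΣzᵢKᵢ − 1 = 0.2285 and g(1) = 1 − Σzᵢ/Kᵢ = -0.2979, so a root lies in (0, 1).
Newton iteration, ψ⁰ = 0.5:
  ψ = 0.5000: g = 0.00576, g' = -0.4551 → ψ = 0.5127
  ψ = 0.5127: g = -0.00002, g' = -0.4583 → ψ = 0.5126
Converged at ψ = 0.5126.

ψ = 0.5126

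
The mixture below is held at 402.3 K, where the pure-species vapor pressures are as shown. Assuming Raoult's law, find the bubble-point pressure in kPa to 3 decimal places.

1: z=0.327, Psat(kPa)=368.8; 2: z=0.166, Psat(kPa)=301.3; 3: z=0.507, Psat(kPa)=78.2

At the bubble point ψ → 0, so ΣzᵢKᵢ = 1 with Kᵢ = Pᵢˢᵃᵗ/P ⇒ P = ΣzᵢPᵢˢᵃᵗ.
P = 0.327·368.8 + 0.166·301.3 + 0.507·78.2 = 210.261 kPa

Pbub = 210.261 kPa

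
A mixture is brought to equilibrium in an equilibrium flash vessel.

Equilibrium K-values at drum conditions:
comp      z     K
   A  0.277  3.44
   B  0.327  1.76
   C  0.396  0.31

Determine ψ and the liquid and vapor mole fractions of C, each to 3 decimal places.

Material balance + equilibrium reduce to Σ zᵢ(Kᵢ−1)/(1+ψ(Kᵢ−1)) = 0.
g(0) = ΣzᵢKᵢ − 1 = 0.651 and g(1) = 1 − Σzᵢ/Kᵢ = -0.544, so a root lies in (0, 1).
Newton iteration, ψ⁰ = 0.56:
  ψ = 0.560: g = 0.0146, g' = -0.888 → ψ = 0.576
Converged at ψ = 0.576.
Compositions from xᵢ = zᵢ/(1+ψ(Kᵢ−1)), yᵢ = Kᵢxᵢ:
  A: x = 0.115, y = 0.396
  B: x = 0.227, y = 0.400
  C: x = 0.658, y = 0.204

ψ = 0.576, x_C = 0.658, y_C = 0.204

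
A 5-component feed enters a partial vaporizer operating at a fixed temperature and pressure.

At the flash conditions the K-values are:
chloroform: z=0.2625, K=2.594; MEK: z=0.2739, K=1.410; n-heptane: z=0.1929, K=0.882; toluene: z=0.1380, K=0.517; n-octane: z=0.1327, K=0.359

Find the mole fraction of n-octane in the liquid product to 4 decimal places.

Let ψ = V/F and solve Σ zᵢ(Kᵢ−1)/(1+ψ(Kᵢ−1)) = 0.
g(0) = ΣzᵢKᵢ − 1 = 0.3562 and g(1) = 1 − Σzᵢ/Kᵢ = -0.1507, so a root lies in (0, 1).
Newton iteration, ψ⁰ = 0.51:
  ψ = 0.5100: g = 0.08464, g' = -0.4145 → ψ = 0.7142
  ψ = 0.7142: g = -0.00097, g' = -0.4371 → ψ = 0.7120
Converged at ψ = 0.7120.
Compositions from xᵢ = zᵢ/(1+ψ(Kᵢ−1)), yᵢ = Kᵢxᵢ:
  chloroform: x = 0.1230, y = 0.3189
  MEK: x = 0.2120, y = 0.2989
  n-heptane: x = 0.2106, y = 0.1857
  toluene: x = 0.2103, y = 0.1087
  n-octane: x = 0.2441, y = 0.0876

x_n-octane = 0.2441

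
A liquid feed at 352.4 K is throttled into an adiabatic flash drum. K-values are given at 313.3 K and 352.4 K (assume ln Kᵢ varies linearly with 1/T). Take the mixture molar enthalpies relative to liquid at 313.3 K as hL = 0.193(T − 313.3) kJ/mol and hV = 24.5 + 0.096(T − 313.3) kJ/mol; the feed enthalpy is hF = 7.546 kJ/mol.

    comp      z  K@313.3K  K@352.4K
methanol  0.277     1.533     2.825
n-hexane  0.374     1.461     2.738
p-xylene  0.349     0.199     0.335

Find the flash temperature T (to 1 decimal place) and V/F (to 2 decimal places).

Adiabatic flash: solve Rachford–Rice at each trial T, then check hF = ψ·hV(T) + (1−ψ)·hL(T).
  T = 313.3 K: K = (1.533, 1.461, 0.199), RR gives ψ = 0.103, H_out = 2.516 kJ/mol
  T = 352.4 K: K = (2.825, 2.738, 0.335), RR gives ψ = 0.782, H_out = 23.745 kJ/mol
  T = 332.9 K: K = (2.120, 2.039, 0.262), RR gives ψ = 0.557, H_out = 16.377 kJ/mol
  T = 323.1 K: K = (1.812, 1.735, 0.229), RR gives ψ = 0.390, H_out = 11.073 kJ/mol
  T = 318.2 K: K = (1.669, 1.594, 0.214), RR gives ψ = 0.270, H_out = 7.438 kJ/mol
  T = 320.6 K: K = (1.738, 1.662, 0.221), RR gives ψ = 0.333, H_out = 9.337 kJ/mol
Linear interpolation between T = 318.2 (H_out = 7.438) and T = 320.6 (H_out = 9.337) on hF = 7.546 gives T ≈ 318.3 K, at which ψ = 0.27.

T = 318.3 K, V/F = 0.27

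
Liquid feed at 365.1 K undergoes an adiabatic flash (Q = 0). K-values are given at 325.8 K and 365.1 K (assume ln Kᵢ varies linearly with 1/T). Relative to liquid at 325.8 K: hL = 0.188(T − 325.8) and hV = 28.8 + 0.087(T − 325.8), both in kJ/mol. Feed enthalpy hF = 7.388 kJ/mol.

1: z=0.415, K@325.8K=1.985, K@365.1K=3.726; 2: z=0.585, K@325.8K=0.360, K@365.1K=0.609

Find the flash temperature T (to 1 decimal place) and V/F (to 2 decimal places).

Adiabatic flash: solve Rachford–Rice at each trial T, then check hF = ψ·hV(T) + (1−ψ)·hL(T).
  T = 325.8 K: K = (1.985, 0.360), RR gives ψ = 0.055, H_out = 1.570 kJ/mol
  T = 365.1 K: K = (3.726, 0.609), RR gives ψ = 0.847, H_out = 28.415 kJ/mol
  T = 345.5 K: K = (2.771, 0.476), RR gives ψ = 0.461, H_out = 16.064 kJ/mol
  T = 335.6 K: K = (2.355, 0.415), RR gives ψ = 0.278, H_out = 9.569 kJ/mol
  T = 330.7 K: K = (2.165, 0.387), RR gives ψ = 0.175, H_out = 5.868 kJ/mol
  T = 333.1 K: K = (2.257, 0.401), RR gives ψ = 0.227, H_out = 7.739 kJ/mol
Linear interpolation between T = 330.7 (H_out = 5.868) and T = 333.1 (H_out = 7.739) on hF = 7.388 gives T ≈ 332.6 K, at which ψ = 0.22.

T = 332.6 K, V/F = 0.22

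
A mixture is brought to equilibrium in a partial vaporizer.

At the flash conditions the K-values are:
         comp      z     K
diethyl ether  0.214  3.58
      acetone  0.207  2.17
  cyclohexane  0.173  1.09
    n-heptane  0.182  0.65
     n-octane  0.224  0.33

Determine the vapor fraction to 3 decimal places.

ψ = 0.666

Material balance + equilibrium reduce to Σ zᵢ(Kᵢ−1)/(1+ψ(Kᵢ−1)) = 0.
g(0) = ΣzᵢKᵢ − 1 = 0.596 and g(1) = 1 − Σzᵢ/Kᵢ = -0.273, so a root lies in (0, 1).
Iterate (Newton) starting at ψ = 0.33:
  ψ = 0.330: g = 0.2234, g' = -0.759 → ψ = 0.624
  ψ = 0.624: g = 0.0266, g' = -0.639 → ψ = 0.666
Converged at ψ = 0.666.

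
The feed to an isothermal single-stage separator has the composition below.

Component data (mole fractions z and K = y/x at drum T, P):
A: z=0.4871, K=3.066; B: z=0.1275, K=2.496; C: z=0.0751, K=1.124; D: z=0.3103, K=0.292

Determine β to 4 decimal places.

β = 0.7723

Rachford–Rice: g(β) = Σ zᵢ(Kᵢ−1)/(1+β(Kᵢ−1)) = 0.
Check two-phase: ΣzᵢKᵢ = 1.9867 > 1 and Σzᵢ/Kᵢ = 1.3394 > 1, so g(0) = 0.9867 > 0 and g(1) = -0.3394 < 0.
Newton–Raphson from β = 0.45:
  β = 0.4500: g = 0.32191, g' = -0.9963 → β = 0.7731
  β = 0.7731: g = -0.00094, g' = -1.1297 → β = 0.7723
Converged at β = 0.7723.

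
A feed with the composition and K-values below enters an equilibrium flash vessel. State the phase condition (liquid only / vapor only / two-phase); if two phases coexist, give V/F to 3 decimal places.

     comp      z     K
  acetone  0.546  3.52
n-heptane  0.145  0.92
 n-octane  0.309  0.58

vapor only

ΣzᵢKᵢ = 2.235; Σzᵢ/Kᵢ = 0.845.
Since Σzᵢ/Kᵢ < 1 the mixture is above its dew point — single vapor phase.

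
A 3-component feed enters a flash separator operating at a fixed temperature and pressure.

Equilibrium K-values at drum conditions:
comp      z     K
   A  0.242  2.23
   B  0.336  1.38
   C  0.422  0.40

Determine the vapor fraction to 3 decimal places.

Material balance + equilibrium reduce to Σ zᵢ(Kᵢ−1)/(1+ψ(Kᵢ−1)) = 0.
g(0) = ΣzᵢKᵢ − 1 = 0.172 and g(1) = 1 − Σzᵢ/Kᵢ = -0.407, so a root lies in (0, 1).
Iterate (Newton) starting at ψ = 0.5:
  ψ = 0.500: g = -0.0701, g' = -0.485 → ψ = 0.355
  ψ = 0.355: g = -0.0022, g' = -0.460 → ψ = 0.351
Converged at ψ = 0.351.

ψ = 0.351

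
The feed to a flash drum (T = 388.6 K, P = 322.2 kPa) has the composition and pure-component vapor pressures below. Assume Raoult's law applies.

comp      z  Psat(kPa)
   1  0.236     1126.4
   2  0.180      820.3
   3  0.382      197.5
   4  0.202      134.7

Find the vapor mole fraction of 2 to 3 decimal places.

Raoult's law: Kᵢ = Pᵢˢᵃᵗ/P = Pᵢˢᵃᵗ/322.2.
  K_1 = 1126.4/322.2 = 3.49597, K_2 = 820.3/322.2 = 2.54593, K_3 = 197.5/322.2 = 0.61297, K_4 = 134.7/322.2 = 0.41806
Rachford–Rice: g(V/F) = Σ zᵢ(Kᵢ−1)/(1+V/F(Kᵢ−1)) = 0.
Check two-phase: ΣzᵢKᵢ = 1.602 > 1 and Σzᵢ/Kᵢ = 1.245 > 1, so g(0) = 0.602 > 0 and g(1) = -0.245 < 0.
Iterate (Newton) starting at V/F = 0.5:
  V/F = 0.500: g = 0.0699, g' = -0.652 → V/F = 0.607
  V/F = 0.607: g = 0.0027, g' = -0.608 → V/F = 0.612
Converged at V/F = 0.612.
Compositions from xᵢ = zᵢ/(1+V/F(Kᵢ−1)), yᵢ = Kᵢxᵢ:
  1: x = 0.093, y = 0.327
  2: x = 0.093, y = 0.236
  3: x = 0.500, y = 0.307
  4: x = 0.314, y = 0.131

y_2 = 0.236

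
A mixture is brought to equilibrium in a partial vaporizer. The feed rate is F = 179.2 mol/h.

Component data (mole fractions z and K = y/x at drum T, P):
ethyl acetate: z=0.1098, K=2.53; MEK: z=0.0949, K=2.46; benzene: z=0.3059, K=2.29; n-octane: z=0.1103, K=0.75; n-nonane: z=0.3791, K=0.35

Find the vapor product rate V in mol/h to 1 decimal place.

V = 94.4 mol/h

Material balance + equilibrium reduce to Σ zᵢ(Kᵢ−1)/(1+V/F(Kᵢ−1)) = 0.
Check two-phase: ΣzᵢKᵢ = 1.4272 > 1 and Σzᵢ/Kᵢ = 1.4458 > 1, so g(0) = 0.4272 > 0 and g(1) = -0.4458 < 0.
Newton iteration, V/F⁰ = 0.53:
  V/F = 0.5300: g = -0.00245, g' = -0.7042 → V/F = 0.5265
Converged at V/F = 0.5265.
Then V = V/F·F = 0.5265·179.2 = 94.4 mol/h and L = F − V = 84.8 mol/h.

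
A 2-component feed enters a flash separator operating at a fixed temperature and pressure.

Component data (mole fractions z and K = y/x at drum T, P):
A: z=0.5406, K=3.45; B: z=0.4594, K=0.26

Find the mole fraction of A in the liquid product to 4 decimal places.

x_A = 0.2320

Binary case is linear: z₁(K₁−1)(1+ψ(K₂−1)) + z₂(K₂−1)(1+ψ(K₁−1)) = 0
⇒ ψ = [z₁(K₁−1)+z₂(K₂−1)] / [−(K₁−1)(K₂−1)] = 0.98451/1.81300 = 0.5430
Compositions from xᵢ = zᵢ/(1+ψ(Kᵢ−1)), yᵢ = Kᵢxᵢ:
  A: x = 0.2320, y = 0.8003
  B: x = 0.7680, y = 0.1997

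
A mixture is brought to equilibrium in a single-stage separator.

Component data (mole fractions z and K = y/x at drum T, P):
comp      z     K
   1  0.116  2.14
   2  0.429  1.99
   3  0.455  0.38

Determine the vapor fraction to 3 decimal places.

Rachford–Rice: g(ψ) = Σ zᵢ(Kᵢ−1)/(1+ψ(Kᵢ−1)) = 0.
g(0) = ΣzᵢKᵢ − 1 = 0.275 and g(1) = 1 − Σzᵢ/Kᵢ = -0.467, so a root lies in (0, 1).
Newton iteration, ψ⁰ = 0.42:
  ψ = 0.420: g = 0.0080, g' = -0.598 → ψ = 0.433
Converged at ψ = 0.433.

ψ = 0.433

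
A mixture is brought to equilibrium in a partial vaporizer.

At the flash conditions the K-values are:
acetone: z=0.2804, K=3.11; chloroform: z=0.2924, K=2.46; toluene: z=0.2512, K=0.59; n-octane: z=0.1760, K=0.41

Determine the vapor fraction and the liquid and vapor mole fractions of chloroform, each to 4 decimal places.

Iterate (Newton) starting at ψ = 0.5:
  ψ = 0.5000: g = 0.25783, g' = -0.6939 → ψ = 0.8715
  ψ = 0.8715: g = 0.02225, g' = -0.6374 → ψ = 0.9064
  ψ = 0.9064: g = -0.00025, g' = -0.6527 → ψ = 0.9061
Converged at ψ = 0.9061.
Compositions from xᵢ = zᵢ/(1+ψ(Kᵢ−1)), yᵢ = Kᵢxᵢ:
  acetone: x = 0.0963, y = 0.2995
  chloroform: x = 0.1259, y = 0.3097
  toluene: x = 0.3997, y = 0.2358
  n-octane: x = 0.3781, y = 0.1550

ψ = 0.9061, x_chloroform = 0.1259, y_chloroform = 0.3097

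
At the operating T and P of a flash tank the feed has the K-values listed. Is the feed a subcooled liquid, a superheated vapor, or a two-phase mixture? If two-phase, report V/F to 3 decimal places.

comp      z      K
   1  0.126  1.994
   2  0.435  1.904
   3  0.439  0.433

two-phase, V/F = 0.514

ΣzᵢKᵢ = 1.270; Σzᵢ/Kᵢ = 1.306.
Both exceed 1, so a two-phase solution exists.
Newton iteration, ψ⁰ = 0.5:
  ψ = 0.500: g = 0.0071, g' = -0.499 → ψ = 0.514
Converged at ψ = 0.514.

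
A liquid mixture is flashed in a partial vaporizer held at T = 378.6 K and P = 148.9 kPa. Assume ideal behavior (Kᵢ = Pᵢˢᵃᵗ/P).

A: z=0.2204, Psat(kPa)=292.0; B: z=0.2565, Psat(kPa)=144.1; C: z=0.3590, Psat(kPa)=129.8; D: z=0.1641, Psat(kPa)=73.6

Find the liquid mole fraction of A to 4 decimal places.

Raoult's law: Kᵢ = Pᵢˢᵃᵗ/P = Pᵢˢᵃᵗ/148.9.
  K_A = 292.0/148.9 = 1.961048, K_B = 144.1/148.9 = 0.967764, K_C = 129.8/148.9 = 0.871726, K_D = 73.6/148.9 = 0.494291
Let ψ = V/F and solve Σ zᵢ(Kᵢ−1)/(1+ψ(Kᵢ−1)) = 0.
Feasibility: ΣzᵢKᵢ = 1.0745, Σzᵢ/Kᵢ = 1.1212 — both > 1, two phases present.
Newton–Raphson from ψ = 0.5:
  ψ = 0.5000: g = -0.02561, g' = -0.1751 → ψ = 0.3537
  ψ = 0.3537: g = 0.00042, g' = -0.1824 → ψ = 0.3560
Converged at ψ = 0.3560.
Compositions from xᵢ = zᵢ/(1+ψ(Kᵢ−1)), yᵢ = Kᵢxᵢ:
  A: x = 0.1642, y = 0.3220
  B: x = 0.2595, y = 0.2511
  C: x = 0.3762, y = 0.3279
  D: x = 0.2001, y = 0.0989

x_A = 0.1642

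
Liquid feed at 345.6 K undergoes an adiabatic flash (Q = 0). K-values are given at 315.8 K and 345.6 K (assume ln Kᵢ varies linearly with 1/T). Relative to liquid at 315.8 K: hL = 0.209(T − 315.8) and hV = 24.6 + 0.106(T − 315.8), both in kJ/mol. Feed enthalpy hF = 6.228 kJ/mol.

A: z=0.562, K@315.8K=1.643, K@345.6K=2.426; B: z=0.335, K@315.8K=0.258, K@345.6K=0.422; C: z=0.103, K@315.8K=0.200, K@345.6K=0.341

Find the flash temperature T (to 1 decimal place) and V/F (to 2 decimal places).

Adiabatic flash: solve Rachford–Rice at each trial T, then check hF = ψ·hV(T) + (1−ψ)·hL(T).
  T = 315.8 K: K = (1.643, 0.258, 0.200), RR gives ψ = 0.063, H_out = 1.538 kJ/mol
  T = 345.6 K: K = (2.426, 0.422, 0.341), RR gives ψ = 0.632, H_out = 19.839 kJ/mol
  T = 330.7 K: K = (2.014, 0.334, 0.264), RR gives ψ = 0.391, H_out = 12.127 kJ/mol
  T = 323.2 K: K = (1.822, 0.294, 0.230), RR gives ψ = 0.247, H_out = 7.424 kJ/mol
  T = 319.5 K: K = (1.731, 0.276, 0.215), RR gives ψ = 0.162, H_out = 4.691 kJ/mol
  T = 321.4 K: K = (1.778, 0.285, 0.223), RR gives ψ = 0.207, H_out = 6.138 kJ/mol
Linear interpolation between T = 321.4 (H_out = 6.138) and T = 323.2 (H_out = 7.424) on hF = 6.228 gives T ≈ 321.5 K, at which ψ = 0.21.

T = 321.5 K, V/F = 0.21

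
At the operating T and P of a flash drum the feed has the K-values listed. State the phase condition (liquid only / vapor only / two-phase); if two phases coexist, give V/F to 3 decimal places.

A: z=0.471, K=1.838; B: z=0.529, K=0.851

ΣzᵢKᵢ = 1.316; Σzᵢ/Kᵢ = 0.878.
Since Σzᵢ/Kᵢ < 1 the mixture is above its dew point — single vapor phase.

vapor only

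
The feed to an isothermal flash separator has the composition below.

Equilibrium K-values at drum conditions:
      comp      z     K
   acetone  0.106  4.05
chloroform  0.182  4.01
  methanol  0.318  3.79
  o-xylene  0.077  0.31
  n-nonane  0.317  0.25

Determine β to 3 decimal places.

β = 0.684

Rachford–Rice: g(β) = Σ zᵢ(Kᵢ−1)/(1+β(Kᵢ−1)) = 0.
Check two-phase: ΣzᵢKᵢ = 2.467 > 1 and Σzᵢ/Kᵢ = 1.672 > 1, so g(0) = 1.467 > 0 and g(1) = -0.672 < 0.
Newton–Raphson from β = 0.5:
  β = 0.500: g = 0.2557, g' = -1.391 → β = 0.684
Converged at β = 0.684.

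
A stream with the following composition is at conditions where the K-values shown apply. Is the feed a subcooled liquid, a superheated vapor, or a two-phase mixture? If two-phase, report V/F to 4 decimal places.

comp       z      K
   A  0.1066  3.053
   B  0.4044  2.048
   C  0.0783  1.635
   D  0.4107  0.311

two-phase, V/F = 0.4898

ΣzᵢKᵢ = 1.4094; Σzᵢ/Kᵢ = 1.6008.
Both exceed 1, so a two-phase solution exists.
Rachford–Rice: g(ψ) = Σ zᵢ(Kᵢ−1)/(1+ψ(Kᵢ−1)) = 0.
Newton–Raphson from ψ = 0.6:
  ψ = 0.6000: g = -0.08813, g' = -0.8408 → ψ = 0.4952
  ψ = 0.4952: g = -0.00414, g' = -0.7705 → ψ = 0.4898
Converged at ψ = 0.4898.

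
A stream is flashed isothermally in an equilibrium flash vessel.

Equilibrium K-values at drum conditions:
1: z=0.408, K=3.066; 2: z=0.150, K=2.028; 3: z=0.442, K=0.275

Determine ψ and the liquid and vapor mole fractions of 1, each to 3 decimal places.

Rachford–Rice: g(ψ) = Σ zᵢ(Kᵢ−1)/(1+ψ(Kᵢ−1)) = 0.
Check two-phase: ΣzᵢKᵢ = 1.677 > 1 and Σzᵢ/Kᵢ = 1.814 > 1, so g(0) = 0.677 > 0 and g(1) = -0.814 < 0.
Iterate (Newton) starting at ψ = 0.32:
  ψ = 0.320: g = 0.2062, g' = -1.115 → ψ = 0.505
  ψ = 0.505: g = 0.0085, g' = -1.064 → ψ = 0.513
Converged at ψ = 0.513.
Compositions from xᵢ = zᵢ/(1+ψ(Kᵢ−1)), yᵢ = Kᵢxᵢ:
  1: x = 0.198, y = 0.607
  2: x = 0.098, y = 0.199
  3: x = 0.704, y = 0.194

ψ = 0.513, x_1 = 0.198, y_1 = 0.607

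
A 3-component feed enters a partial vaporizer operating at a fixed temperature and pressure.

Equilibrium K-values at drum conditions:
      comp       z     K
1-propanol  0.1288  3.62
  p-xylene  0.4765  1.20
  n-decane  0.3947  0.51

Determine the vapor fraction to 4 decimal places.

Newton iteration, ψ⁰ = 0.5:
  ψ = 0.5000: g = -0.02344, g' = -0.3477 → ψ = 0.4326
  ψ = 0.4326: g = 0.00047, g' = -0.3630 → ψ = 0.4339
Converged at ψ = 0.4339.

ψ = 0.4339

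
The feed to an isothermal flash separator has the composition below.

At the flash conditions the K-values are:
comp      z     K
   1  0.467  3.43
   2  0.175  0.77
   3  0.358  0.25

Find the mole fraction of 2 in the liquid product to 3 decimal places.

Rachford–Rice: g(ψ) = Σ zᵢ(Kᵢ−1)/(1+ψ(Kᵢ−1)) = 0.
g(0) = ΣzᵢKᵢ − 1 = 0.826 and g(1) = 1 − Σzᵢ/Kᵢ = -0.795, so a root lies in (0, 1).
Newton iteration, ψ⁰ = 0.5:
  ψ = 0.500: g = 0.0372, g' = -1.089 → ψ = 0.534
Converged at ψ = 0.534.
Compositions from xᵢ = zᵢ/(1+ψ(Kᵢ−1)), yᵢ = Kᵢxᵢ:
  1: x = 0.203, y = 0.697
  2: x = 0.200, y = 0.154
  3: x = 0.597, y = 0.149

x_2 = 0.200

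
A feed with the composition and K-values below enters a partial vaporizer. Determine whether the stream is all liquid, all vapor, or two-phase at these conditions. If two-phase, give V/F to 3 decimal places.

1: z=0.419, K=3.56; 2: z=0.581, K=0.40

two-phase, V/F = 0.471

ΣzᵢKᵢ = 1.724; Σzᵢ/Kᵢ = 1.570.
Both exceed 1, so a two-phase solution exists.
Binary case is linear: z₁(K₁−1)(1+ψ(K₂−1)) + z₂(K₂−1)(1+ψ(K₁−1)) = 0
⇒ ψ = [z₁(K₁−1)+z₂(K₂−1)] / [−(K₁−1)(K₂−1)] = 0.7240/1.5360 = 0.471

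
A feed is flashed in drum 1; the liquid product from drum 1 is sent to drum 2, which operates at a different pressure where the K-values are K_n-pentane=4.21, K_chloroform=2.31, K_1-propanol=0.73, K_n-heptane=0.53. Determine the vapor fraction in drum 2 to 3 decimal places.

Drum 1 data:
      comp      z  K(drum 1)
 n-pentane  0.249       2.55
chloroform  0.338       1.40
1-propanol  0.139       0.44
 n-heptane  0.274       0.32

V/F (drum 2) = 0.760

Drum 1:
Rachford–Rice: g(ψ₁) = Σ zᵢ(Kᵢ−1)/(1+ψ₁(Kᵢ−1)) = 0.
Check two-phase: ΣzᵢKᵢ = 1.257 > 1 and Σzᵢ/Kᵢ = 1.511 > 1, so g(0) = 0.257 > 0 and g(1) = -0.511 < 0.
Iterate (Newton) starting at ψ₁ = 0.61:
  ψ₁ = 0.610: g = -0.1296, g' = -0.664 → ψ₁ = 0.415
  ψ₁ = 0.415: g = -0.0100, g' = -0.581 → ψ₁ = 0.398
  ψ₁ = 0.398: g = -0.0000, g' = -0.579 → ψ₁ = 0.397
Converged at ψ₁ = 0.397.
Drum-1 compositions:
  n-pentane: x = 0.154, y = 0.393
  chloroform: x = 0.292, y = 0.408
  1-propanol: x = 0.179, y = 0.079
  n-heptane: x = 0.375, y = 0.120
Drum-2 feed = drum-1 liquid: z₂ = (0.1541, 0.2916, 0.1788, 0.3755).
Drum 2:
Let ψ₂ = V/F and solve Σ zᵢ(Kᵢ−1)/(1+ψ₂(Kᵢ−1)) = 0.
g(0) = ΣzᵢKᵢ − 1 = 0.652 and g(1) = 1 − Σzᵢ/Kᵢ = -0.116, so a root lies in (0, 1).
Iterate (Newton) starting at ψ₂ = 0.5:
  ψ₂ = 0.500: g = 0.1342, g' = -0.576 → ψ₂ = 0.733
  ψ₂ = 0.733: g = 0.0130, g' = -0.485 → ψ₂ = 0.760
Converged at ψ₂ = 0.760.
  n-pentane: x = 0.045, y = 0.189
  chloroform: x = 0.146, y = 0.338
  1-propanol: x = 0.225, y = 0.164
  n-heptane: x = 0.584, y = 0.310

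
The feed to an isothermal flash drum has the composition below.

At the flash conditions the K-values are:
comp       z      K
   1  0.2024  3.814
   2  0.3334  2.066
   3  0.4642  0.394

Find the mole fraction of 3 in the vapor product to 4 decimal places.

Let β = V/F and solve Σ zᵢ(Kᵢ−1)/(1+β(Kᵢ−1)) = 0.
Check two-phase: ΣzᵢKᵢ = 1.6437 > 1 and Σzᵢ/Kᵢ = 1.3926 > 1, so g(0) = 0.6437 > 0 and g(1) = -0.3926 < 0.
Newton iteration, β⁰ = 0.5:
  β = 0.5000: g = 0.06487, g' = -0.7887 → β = 0.5822
  β = 0.5822: g = 0.00049, g' = -0.7815 → β = 0.5829
Converged at β = 0.5829.
Compositions from xᵢ = zᵢ/(1+β(Kᵢ−1)), yᵢ = Kᵢxᵢ:
  1: x = 0.0767, y = 0.2924
  2: x = 0.2056, y = 0.4248
  3: x = 0.7177, y = 0.2828

y_3 = 0.2828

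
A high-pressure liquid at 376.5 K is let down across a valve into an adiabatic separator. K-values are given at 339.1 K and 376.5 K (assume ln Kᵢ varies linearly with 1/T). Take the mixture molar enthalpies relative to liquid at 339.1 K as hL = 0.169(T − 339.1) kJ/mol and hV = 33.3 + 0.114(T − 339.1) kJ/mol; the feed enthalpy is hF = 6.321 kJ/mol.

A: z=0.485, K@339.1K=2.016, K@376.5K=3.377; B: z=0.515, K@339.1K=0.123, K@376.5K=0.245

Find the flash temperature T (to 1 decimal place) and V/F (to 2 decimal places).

Adiabatic flash: solve Rachford–Rice at each trial T, then check hF = ψ·hV(T) + (1−ψ)·hL(T).
  T = 339.1 K: K = (2.016, 0.123), RR gives ψ = 0.046, H_out = 1.536 kJ/mol
  T = 376.5 K: K = (3.377, 0.245), RR gives ψ = 0.426, H_out = 19.622 kJ/mol
  T = 357.8 K: K = (2.645, 0.177), RR gives ψ = 0.276, H_out = 12.067 kJ/mol
  T = 348.5 K: K = (2.319, 0.148), RR gives ψ = 0.179, H_out = 7.458 kJ/mol
  T = 343.8 K: K = (2.164, 0.135), RR gives ψ = 0.119, H_out = 4.711 kJ/mol
  T = 346.1 K: K = (2.239, 0.142), RR gives ψ = 0.149, H_out = 6.100 kJ/mol
Linear interpolation between T = 346.1 (H_out = 6.100) and T = 348.5 (H_out = 7.458) on hF = 6.321 gives T ≈ 346.5 K, at which ψ = 0.15.

T = 346.5 K, V/F = 0.15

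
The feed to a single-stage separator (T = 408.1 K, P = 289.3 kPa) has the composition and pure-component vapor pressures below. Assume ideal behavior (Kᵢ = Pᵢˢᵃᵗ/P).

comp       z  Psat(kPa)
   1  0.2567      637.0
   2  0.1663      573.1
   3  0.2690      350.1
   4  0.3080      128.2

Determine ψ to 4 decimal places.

ψ = 0.7735

Raoult's law: Kᵢ = Pᵢˢᵃᵗ/P = Pᵢˢᵃᵗ/289.3.
  K_1 = 637.0/289.3 = 2.201867, K_2 = 573.1/289.3 = 1.980989, K_3 = 350.1/289.3 = 1.210162, K_4 = 128.2/289.3 = 0.443139
Iterate (Newton) starting at ψ = 0.5:
  ψ = 0.5000: g = 0.11563, g' = -0.4099 → ψ = 0.7821
  ψ = 0.7821: g = -0.00395, g' = -0.4583 → ψ = 0.7735
Converged at ψ = 0.7735.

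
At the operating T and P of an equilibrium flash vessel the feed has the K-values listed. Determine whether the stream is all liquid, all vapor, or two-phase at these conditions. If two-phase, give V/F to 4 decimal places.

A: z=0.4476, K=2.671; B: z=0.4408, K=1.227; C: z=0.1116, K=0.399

all vapor

ΣzᵢKᵢ = 1.7809; Σzᵢ/Kᵢ = 0.8065.
Since Σzᵢ/Kᵢ < 1 the mixture is above its dew point — single vapor phase.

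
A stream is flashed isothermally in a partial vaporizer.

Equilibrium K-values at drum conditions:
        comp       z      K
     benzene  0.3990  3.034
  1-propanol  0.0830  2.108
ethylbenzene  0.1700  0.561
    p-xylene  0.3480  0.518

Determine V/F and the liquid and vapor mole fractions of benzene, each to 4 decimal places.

Iterate (Newton) starting at V/F = 0.5:
  V/F = 0.5000: g = 0.14493, g' = -0.6421 → V/F = 0.7257
  V/F = 0.7257: g = 0.01124, g' = -0.5623 → V/F = 0.7457
Converged at V/F = 0.7457.
Compositions from xᵢ = zᵢ/(1+V/F(Kᵢ−1)), yᵢ = Kᵢxᵢ:
  benzene: x = 0.1585, y = 0.4810
  1-propanol: x = 0.0454, y = 0.0958
  ethylbenzene: x = 0.2527, y = 0.1418
  p-xylene: x = 0.5433, y = 0.2814

V/F = 0.7457, x_benzene = 0.1585, y_benzene = 0.4810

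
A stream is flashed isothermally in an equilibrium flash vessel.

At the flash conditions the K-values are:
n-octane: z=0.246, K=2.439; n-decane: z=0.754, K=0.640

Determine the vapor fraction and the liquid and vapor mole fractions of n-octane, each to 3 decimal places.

Binary case is linear: z₁(K₁−1)(1+ψ(K₂−1)) + z₂(K₂−1)(1+ψ(K₁−1)) = 0
⇒ ψ = [z₁(K₁−1)+z₂(K₂−1)] / [−(K₁−1)(K₂−1)] = 0.0826/0.5180 = 0.159
Compositions from xᵢ = zᵢ/(1+ψ(Kᵢ−1)), yᵢ = Kᵢxᵢ:
  n-octane: x = 0.200, y = 0.488
  n-decane: x = 0.800, y = 0.512

ψ = 0.159, x_n-octane = 0.200, y_n-octane = 0.488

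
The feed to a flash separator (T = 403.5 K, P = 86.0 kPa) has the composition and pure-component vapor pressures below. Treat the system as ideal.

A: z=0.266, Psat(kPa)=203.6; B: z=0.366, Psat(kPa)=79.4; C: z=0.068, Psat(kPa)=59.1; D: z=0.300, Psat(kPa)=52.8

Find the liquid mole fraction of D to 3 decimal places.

Raoult's law: Kᵢ = Pᵢˢᵃᵗ/P = Pᵢˢᵃᵗ/86.0.
  K_A = 203.6/86.0 = 2.36744, K_B = 79.4/86.0 = 0.92326, K_C = 59.1/86.0 = 0.68721, K_D = 52.8/86.0 = 0.61395
Newton iteration, β⁰ = 0.57:
  β = 0.570: g = 0.0007, g' = -0.243 → β = 0.573
Converged at β = 0.573.
Compositions from xᵢ = zᵢ/(1+β(Kᵢ−1)), yᵢ = Kᵢxᵢ:
  A: x = 0.149, y = 0.353
  B: x = 0.383, y = 0.353
  C: x = 0.083, y = 0.057
  D: x = 0.385, y = 0.236

x_D = 0.385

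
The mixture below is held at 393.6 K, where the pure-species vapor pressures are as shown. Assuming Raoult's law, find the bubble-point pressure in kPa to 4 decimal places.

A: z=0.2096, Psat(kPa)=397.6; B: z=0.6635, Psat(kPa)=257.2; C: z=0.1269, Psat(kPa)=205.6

Pbub = 280.0798 kPa

At the bubble point ψ → 0, so ΣzᵢKᵢ = 1 with Kᵢ = Pᵢˢᵃᵗ/P ⇒ P = ΣzᵢPᵢˢᵃᵗ.
P = 0.2096·397.6 + 0.6635·257.2 + 0.1269·205.6 = 280.0798 kPa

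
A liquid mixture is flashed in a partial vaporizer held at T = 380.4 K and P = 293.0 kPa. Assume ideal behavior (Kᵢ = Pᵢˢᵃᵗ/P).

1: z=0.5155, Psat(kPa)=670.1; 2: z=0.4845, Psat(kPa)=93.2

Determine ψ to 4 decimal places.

ψ = 0.3795

Raoult's law: Kᵢ = Pᵢˢᵃᵗ/P = Pᵢˢᵃᵗ/293.0.
  K_1 = 670.1/293.0 = 2.287031, K_2 = 93.2/293.0 = 0.318089
Binary case is linear: z₁(K₁−1)(1+ψ(K₂−1)) + z₂(K₂−1)(1+ψ(K₁−1)) = 0
⇒ ψ = [z₁(K₁−1)+z₂(K₂−1)] / [−(K₁−1)(K₂−1)] = 0.33308/0.87764 = 0.3795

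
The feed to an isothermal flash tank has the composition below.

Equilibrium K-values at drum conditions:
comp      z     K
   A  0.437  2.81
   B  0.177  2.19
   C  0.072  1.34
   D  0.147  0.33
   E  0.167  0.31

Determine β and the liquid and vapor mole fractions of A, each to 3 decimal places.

Newton–Raphson from β = 0.5:
  β = 0.500: g = 0.2442, g' = -0.834 → β = 0.793
  β = 0.793: g = -0.0120, g' = -1.001 → β = 0.781
Converged at β = 0.781.
Compositions from xᵢ = zᵢ/(1+β(Kᵢ−1)), yᵢ = Kᵢxᵢ:
  A: x = 0.181, y = 0.509
  B: x = 0.092, y = 0.201
  C: x = 0.057, y = 0.076
  D: x = 0.308, y = 0.102
  E: x = 0.362, y = 0.112

β = 0.781, x_A = 0.181, y_A = 0.509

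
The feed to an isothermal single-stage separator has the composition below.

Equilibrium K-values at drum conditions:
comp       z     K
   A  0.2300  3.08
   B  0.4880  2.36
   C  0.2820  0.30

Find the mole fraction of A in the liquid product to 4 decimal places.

x_A = 0.0835

Newton–Raphson from ψ = 0.65:
  ψ = 0.6500: g = 0.19347, g' = -0.8994 → ψ = 0.8651
  ψ = 0.8651: g = -0.02467, g' = -1.2057 → ψ = 0.8447
  ψ = 0.8447: g = -0.00055, g' = -1.1535 → ψ = 0.8442
Converged at ψ = 0.8442.
Compositions from xᵢ = zᵢ/(1+ψ(Kᵢ−1)), yᵢ = Kᵢxᵢ:
  A: x = 0.0835, y = 0.2570
  B: x = 0.2272, y = 0.5361
  C: x = 0.6894, y = 0.2068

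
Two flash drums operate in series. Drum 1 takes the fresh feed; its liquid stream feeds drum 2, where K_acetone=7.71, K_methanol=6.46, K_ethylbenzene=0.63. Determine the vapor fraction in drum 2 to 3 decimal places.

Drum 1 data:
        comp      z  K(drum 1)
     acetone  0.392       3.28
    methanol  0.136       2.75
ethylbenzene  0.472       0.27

Drum 1:
Let ψ₁ = V/F and solve Σ zᵢ(Kᵢ−1)/(1+ψ₁(Kᵢ−1)) = 0.
Check two-phase: ΣzᵢKᵢ = 1.787 > 1 and Σzᵢ/Kᵢ = 1.917 > 1, so g(0) = 0.787 > 0 and g(1) = -0.917 < 0.
Newton iteration, ψ₁⁰ = 0.5:
  ψ₁ = 0.500: g = 0.0020, g' = -1.187 → ψ₁ = 0.502
Converged at ψ₁ = 0.502.
Drum-1 compositions:
  acetone: x = 0.183, y = 0.600
  methanol: x = 0.072, y = 0.199
  ethylbenzene: x = 0.745, y = 0.201
Drum-2 feed = drum-1 liquid: z₂ = (0.1829, 0.0724, 0.7447).
Drum 2:
Newton–Raphson from ψ₂ = 0.5:
  ψ₂ = 0.500: g = 0.0497, g' = -0.743 → ψ₂ = 0.567
  ψ₂ = 0.567: g = 0.0033, g' = -0.649 → ψ₂ = 0.572
Converged at ψ₂ = 0.572.
  acetone: x = 0.038, y = 0.291
  methanol: x = 0.018, y = 0.113
  ethylbenzene: x = 0.945, y = 0.595

V/F (drum 2) = 0.572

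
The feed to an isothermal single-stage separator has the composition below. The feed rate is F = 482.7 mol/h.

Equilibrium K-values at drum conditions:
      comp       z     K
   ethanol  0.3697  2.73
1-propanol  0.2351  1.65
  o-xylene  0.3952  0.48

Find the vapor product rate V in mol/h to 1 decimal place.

Rachford–Rice: g(V/F) = Σ zᵢ(Kᵢ−1)/(1+V/F(Kᵢ−1)) = 0.
g(0) = ΣzᵢKᵢ − 1 = 0.5869 and g(1) = 1 − Σzᵢ/Kᵢ = -0.1012, so a root lies in (0, 1).
Newton iteration, V/F⁰ = 0.5:
  V/F = 0.5000: g = 0.18056, g' = -0.5698 → V/F = 0.8169
  V/F = 0.8169: g = 0.00760, g' = -0.5553 → V/F = 0.8305
Converged at V/F = 0.8305.
Then V = V/F·F = 0.8305·482.7 = 400.9 mol/h and L = F − V = 81.8 mol/h.

V = 400.9 mol/h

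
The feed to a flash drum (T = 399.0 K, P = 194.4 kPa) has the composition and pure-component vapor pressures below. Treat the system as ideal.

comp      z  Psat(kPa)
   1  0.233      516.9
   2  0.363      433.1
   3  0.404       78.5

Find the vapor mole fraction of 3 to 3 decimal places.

y_3 = 0.282

Raoult's law: Kᵢ = Pᵢˢᵃᵗ/P = Pᵢˢᵃᵗ/194.4.
  K_1 = 516.9/194.4 = 2.65895, K_2 = 433.1/194.4 = 2.22788, K_3 = 78.5/194.4 = 0.40381
Let β = V/F and solve Σ zᵢ(Kᵢ−1)/(1+β(Kᵢ−1)) = 0.
Check two-phase: ΣzᵢKᵢ = 1.591 > 1 and Σzᵢ/Kᵢ = 1.251 > 1, so g(0) = 0.591 > 0 and g(1) = -0.251 < 0.
Newton–Raphson from β = 0.5:
  β = 0.500: g = 0.1443, g' = -0.693 → β = 0.708
  β = 0.708: g = -0.0007, g' = -0.722 → β = 0.707
Converged at β = 0.707.
Compositions from xᵢ = zᵢ/(1+β(Kᵢ−1)), yᵢ = Kᵢxᵢ:
  1: x = 0.107, y = 0.285
  2: x = 0.194, y = 0.433
  3: x = 0.698, y = 0.282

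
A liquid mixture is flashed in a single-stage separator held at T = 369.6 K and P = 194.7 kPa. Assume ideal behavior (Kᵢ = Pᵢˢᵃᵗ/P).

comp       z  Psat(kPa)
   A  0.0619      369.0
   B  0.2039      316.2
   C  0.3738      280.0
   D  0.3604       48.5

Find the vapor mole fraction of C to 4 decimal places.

Raoult's law: Kᵢ = Pᵢˢᵃᵗ/P = Pᵢˢᵃᵗ/194.7.
  K_A = 369.0/194.7 = 1.895223, K_B = 316.2/194.7 = 1.624037, K_C = 280.0/194.7 = 1.438110, K_D = 48.5/194.7 = 0.249101
Material balance + equilibrium reduce to Σ zᵢ(Kᵢ−1)/(1+ψ(Kᵢ−1)) = 0.
g(0) = ΣzᵢKᵢ − 1 = 0.0758 and g(1) = 1 − Σzᵢ/Kᵢ = -0.8649, so a root lies in (0, 1).
Iterate (Newton) starting at ψ = 0.38:
  ψ = 0.3800: g = -0.09408, g' = -0.5301 → ψ = 0.2025
  ψ = 0.2025: g = -0.00887, g' = -0.4413 → ψ = 0.1824
  ψ = 0.1824: g = -0.00006, g' = -0.4350 → ψ = 0.1823
Converged at ψ = 0.1823.
Compositions from xᵢ = zᵢ/(1+ψ(Kᵢ−1)), yᵢ = Kᵢxᵢ:
  A: x = 0.0532, y = 0.1009
  B: x = 0.1831, y = 0.2973
  C: x = 0.3462, y = 0.4978
  D: x = 0.4176, y = 0.1040

y_C = 0.4978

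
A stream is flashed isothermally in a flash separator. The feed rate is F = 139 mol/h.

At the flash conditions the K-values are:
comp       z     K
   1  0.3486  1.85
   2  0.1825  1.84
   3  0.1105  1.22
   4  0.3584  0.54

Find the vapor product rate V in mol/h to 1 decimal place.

Material balance + equilibrium reduce to Σ zᵢ(Kᵢ−1)/(1+β(Kᵢ−1)) = 0.
g(0) = ΣzᵢKᵢ − 1 = 0.3091 and g(1) = 1 − Σzᵢ/Kᵢ = -0.0419, so a root lies in (0, 1).
Newton–Raphson from β = 0.4:
  β = 0.4000: g = 0.15618, g' = -0.3308 → β = 0.8721
  β = 0.8721: g = 0.00374, g' = -0.3412 → β = 0.8831
  β = 0.8831: g = -0.00001, g' = -0.3435 → β = 0.8830
Converged at β = 0.8830.
Then V = β·F = 0.8830·139 = 122.7 mol/h and L = F − V = 16.3 mol/h.

V = 122.7 mol/h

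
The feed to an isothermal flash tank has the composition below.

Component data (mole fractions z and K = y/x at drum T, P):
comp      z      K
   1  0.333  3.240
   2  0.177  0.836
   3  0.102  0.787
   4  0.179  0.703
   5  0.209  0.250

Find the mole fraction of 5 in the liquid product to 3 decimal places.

x_5 = 0.325

Material balance + equilibrium reduce to Σ zᵢ(Kᵢ−1)/(1+V/F(Kᵢ−1)) = 0.
g(0) = ΣzᵢKᵢ − 1 = 0.485 and g(1) = 1 − Σzᵢ/Kᵢ = -0.535, so a root lies in (0, 1).
Newton iteration, V/F⁰ = 0.5:
  V/F = 0.500: g = -0.0173, g' = -0.706 → V/F = 0.475
Converged at V/F = 0.475.
Compositions from xᵢ = zᵢ/(1+V/F(Kᵢ−1)), yᵢ = Kᵢxᵢ:
  1: x = 0.161, y = 0.522
  2: x = 0.192, y = 0.160
  3: x = 0.113, y = 0.089
  4: x = 0.208, y = 0.147
  5: x = 0.325, y = 0.081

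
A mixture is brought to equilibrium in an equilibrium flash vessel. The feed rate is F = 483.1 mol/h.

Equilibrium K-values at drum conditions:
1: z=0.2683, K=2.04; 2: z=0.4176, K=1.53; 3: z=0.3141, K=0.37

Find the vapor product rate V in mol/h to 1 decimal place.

Material balance + equilibrium reduce to Σ zᵢ(Kᵢ−1)/(1+ψ(Kᵢ−1)) = 0.
Feasibility: ΣzᵢKᵢ = 1.3025, Σzᵢ/Kᵢ = 1.2534 — both > 1, two phases present.
Newton iteration, ψ⁰ = 0.5:
  ψ = 0.5000: g = 0.06966, g' = -0.4646 → ψ = 0.6499
  ψ = 0.6499: g = -0.00397, g' = -0.5257 → ψ = 0.6424
  ψ = 0.6424: g = -0.00002, g' = -0.5214 → ψ = 0.6423
Converged at ψ = 0.6423.
Then V = ψ·F = 0.6423·483.1 = 310.3 mol/h and L = F − V = 172.8 mol/h.

V = 310.3 mol/h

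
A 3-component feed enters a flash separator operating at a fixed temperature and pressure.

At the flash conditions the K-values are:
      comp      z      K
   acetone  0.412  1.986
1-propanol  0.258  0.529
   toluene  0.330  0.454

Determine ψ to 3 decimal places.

Rachford–Rice: g(ψ) = Σ zᵢ(Kᵢ−1)/(1+ψ(Kᵢ−1)) = 0.
g(0) = ΣzᵢKᵢ − 1 = 0.105 and g(1) = 1 − Σzᵢ/Kᵢ = -0.422, so a root lies in (0, 1).
Newton–Raphson from ψ = 0.5:
  ψ = 0.500: g = -0.1347, g' = -0.464 → ψ = 0.210
  ψ = 0.210: g = -0.0016, g' = -0.471 → ψ = 0.206
Converged at ψ = 0.206.

ψ = 0.206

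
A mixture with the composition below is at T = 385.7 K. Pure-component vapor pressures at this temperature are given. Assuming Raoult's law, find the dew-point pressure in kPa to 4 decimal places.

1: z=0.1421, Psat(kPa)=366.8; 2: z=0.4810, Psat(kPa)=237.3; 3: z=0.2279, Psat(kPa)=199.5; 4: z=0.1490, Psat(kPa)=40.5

Pdew = 138.2028 kPa

At the dew point ψ → 1, so Σzᵢ/Kᵢ = 1 with Kᵢ = Pᵢˢᵃᵗ/P ⇒ 1/P = Σzᵢ/Pᵢˢᵃᵗ.
1/P = 0.1421/366.8 + 0.4810/237.3 + 0.2279/199.5 + 0.1490/40.5 = 0.0072357 ⇒ P = 138.2028 kPa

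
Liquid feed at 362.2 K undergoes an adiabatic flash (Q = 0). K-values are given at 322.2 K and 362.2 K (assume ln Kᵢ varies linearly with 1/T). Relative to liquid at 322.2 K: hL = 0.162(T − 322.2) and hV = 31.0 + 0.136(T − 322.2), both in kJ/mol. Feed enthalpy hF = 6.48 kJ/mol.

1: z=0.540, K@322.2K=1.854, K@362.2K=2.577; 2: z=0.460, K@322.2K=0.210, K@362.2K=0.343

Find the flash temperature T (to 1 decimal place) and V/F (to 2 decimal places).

T = 325.8 K, V/F = 0.19

Adiabatic flash: solve Rachford–Rice at each trial T, then check hF = ψ·hV(T) + (1−ψ)·hL(T).
  T = 322.2 K: K = (1.854, 0.210), RR gives ψ = 0.145, H_out = 4.492 kJ/mol
  T = 362.2 K: K = (2.577, 0.343), RR gives ψ = 0.530, H_out = 22.366 kJ/mol
  T = 342.2 K: K = (2.207, 0.272), RR gives ψ = 0.361, H_out = 14.240 kJ/mol
  T = 332.2 K: K = (2.028, 0.240), RR gives ψ = 0.263, H_out = 9.709 kJ/mol
  T = 327.2 K: K = (1.940, 0.225), RR gives ψ = 0.207, H_out = 7.213 kJ/mol
  T = 324.7 K: K = (1.897, 0.217), RR gives ψ = 0.177, H_out = 5.885 kJ/mol
  T = 325.9 K: K = (1.918, 0.221), RR gives ψ = 0.192, H_out = 6.530 kJ/mol
Linear interpolation between T = 324.7 (H_out = 5.885) and T = 325.9 (H_out = 6.530) on hF = 6.48 gives T ≈ 325.8 K, at which ψ = 0.19.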